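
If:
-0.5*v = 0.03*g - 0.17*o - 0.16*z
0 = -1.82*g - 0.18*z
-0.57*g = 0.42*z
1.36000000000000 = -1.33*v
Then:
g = 0.00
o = -3.01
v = -1.02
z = 0.00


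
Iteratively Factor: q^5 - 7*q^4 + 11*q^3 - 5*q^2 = (q - 1)*(q^4 - 6*q^3 + 5*q^2) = (q - 5)*(q - 1)*(q^3 - q^2) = (q - 5)*(q - 1)^2*(q^2) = q*(q - 5)*(q - 1)^2*(q)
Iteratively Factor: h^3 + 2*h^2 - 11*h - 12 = (h + 1)*(h^2 + h - 12) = (h - 3)*(h + 1)*(h + 4)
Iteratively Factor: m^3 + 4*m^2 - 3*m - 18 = (m + 3)*(m^2 + m - 6) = (m - 2)*(m + 3)*(m + 3)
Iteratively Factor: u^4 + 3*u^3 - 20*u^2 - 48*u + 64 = (u - 4)*(u^3 + 7*u^2 + 8*u - 16) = (u - 4)*(u - 1)*(u^2 + 8*u + 16) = (u - 4)*(u - 1)*(u + 4)*(u + 4)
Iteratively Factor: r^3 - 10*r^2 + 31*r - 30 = (r - 5)*(r^2 - 5*r + 6) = (r - 5)*(r - 3)*(r - 2)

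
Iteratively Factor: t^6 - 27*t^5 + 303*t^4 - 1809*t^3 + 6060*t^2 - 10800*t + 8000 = (t - 4)*(t^5 - 23*t^4 + 211*t^3 - 965*t^2 + 2200*t - 2000) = (t - 4)^2*(t^4 - 19*t^3 + 135*t^2 - 425*t + 500) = (t - 4)^3*(t^3 - 15*t^2 + 75*t - 125) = (t - 5)*(t - 4)^3*(t^2 - 10*t + 25) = (t - 5)^2*(t - 4)^3*(t - 5)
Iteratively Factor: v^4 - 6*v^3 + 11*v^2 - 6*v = (v)*(v^3 - 6*v^2 + 11*v - 6) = v*(v - 2)*(v^2 - 4*v + 3) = v*(v - 2)*(v - 1)*(v - 3)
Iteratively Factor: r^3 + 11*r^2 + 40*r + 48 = (r + 4)*(r^2 + 7*r + 12) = (r + 4)^2*(r + 3)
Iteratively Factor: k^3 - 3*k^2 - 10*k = (k + 2)*(k^2 - 5*k) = (k - 5)*(k + 2)*(k)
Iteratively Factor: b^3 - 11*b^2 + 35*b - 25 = (b - 1)*(b^2 - 10*b + 25) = (b - 5)*(b - 1)*(b - 5)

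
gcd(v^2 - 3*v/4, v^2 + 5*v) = v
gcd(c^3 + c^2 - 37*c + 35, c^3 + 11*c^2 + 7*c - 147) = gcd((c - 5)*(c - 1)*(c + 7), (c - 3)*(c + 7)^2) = c + 7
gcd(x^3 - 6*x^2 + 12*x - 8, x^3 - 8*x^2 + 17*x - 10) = x - 2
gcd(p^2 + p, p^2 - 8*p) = p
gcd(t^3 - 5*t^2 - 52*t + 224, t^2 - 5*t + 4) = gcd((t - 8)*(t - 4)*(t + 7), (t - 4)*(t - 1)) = t - 4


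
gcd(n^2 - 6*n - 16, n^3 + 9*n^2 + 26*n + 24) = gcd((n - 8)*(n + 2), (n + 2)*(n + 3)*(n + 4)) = n + 2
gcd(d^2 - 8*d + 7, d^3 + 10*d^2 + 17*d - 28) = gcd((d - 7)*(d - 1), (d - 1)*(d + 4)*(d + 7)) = d - 1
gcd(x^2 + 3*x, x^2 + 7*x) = x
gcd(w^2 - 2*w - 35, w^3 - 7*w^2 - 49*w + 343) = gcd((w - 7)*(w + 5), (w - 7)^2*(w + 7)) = w - 7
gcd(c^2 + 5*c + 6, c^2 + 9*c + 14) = c + 2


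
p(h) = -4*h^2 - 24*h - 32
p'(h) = -8*h - 24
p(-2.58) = 3.29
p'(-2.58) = -3.36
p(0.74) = -51.95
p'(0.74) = -29.92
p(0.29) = -39.30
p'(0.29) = -26.32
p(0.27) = -38.77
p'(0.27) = -26.16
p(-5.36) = -18.28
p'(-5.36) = 18.88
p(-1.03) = -11.52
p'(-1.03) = -15.76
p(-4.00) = 0.00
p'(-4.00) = 8.00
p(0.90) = -56.84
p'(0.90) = -31.20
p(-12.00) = -320.00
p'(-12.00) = 72.00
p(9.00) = -572.00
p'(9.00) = -96.00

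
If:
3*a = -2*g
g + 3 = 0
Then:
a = 2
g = -3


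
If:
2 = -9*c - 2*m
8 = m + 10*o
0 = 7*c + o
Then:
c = -18/149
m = -68/149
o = 126/149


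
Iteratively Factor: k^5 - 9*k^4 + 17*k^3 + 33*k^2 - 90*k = (k)*(k^4 - 9*k^3 + 17*k^2 + 33*k - 90) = k*(k + 2)*(k^3 - 11*k^2 + 39*k - 45) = k*(k - 3)*(k + 2)*(k^2 - 8*k + 15) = k*(k - 3)^2*(k + 2)*(k - 5)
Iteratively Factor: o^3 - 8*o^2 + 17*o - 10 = (o - 2)*(o^2 - 6*o + 5) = (o - 5)*(o - 2)*(o - 1)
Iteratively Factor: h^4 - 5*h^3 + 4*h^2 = (h - 4)*(h^3 - h^2) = h*(h - 4)*(h^2 - h) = h^2*(h - 4)*(h - 1)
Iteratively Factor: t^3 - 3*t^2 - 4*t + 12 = (t + 2)*(t^2 - 5*t + 6) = (t - 3)*(t + 2)*(t - 2)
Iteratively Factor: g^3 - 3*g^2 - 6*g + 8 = (g - 1)*(g^2 - 2*g - 8) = (g - 4)*(g - 1)*(g + 2)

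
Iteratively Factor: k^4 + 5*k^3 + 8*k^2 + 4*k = (k + 2)*(k^3 + 3*k^2 + 2*k) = (k + 2)^2*(k^2 + k) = (k + 1)*(k + 2)^2*(k)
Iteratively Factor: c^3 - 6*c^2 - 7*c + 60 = (c + 3)*(c^2 - 9*c + 20) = (c - 5)*(c + 3)*(c - 4)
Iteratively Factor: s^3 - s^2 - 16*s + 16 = (s - 4)*(s^2 + 3*s - 4) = (s - 4)*(s - 1)*(s + 4)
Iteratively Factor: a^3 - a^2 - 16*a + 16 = (a + 4)*(a^2 - 5*a + 4) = (a - 1)*(a + 4)*(a - 4)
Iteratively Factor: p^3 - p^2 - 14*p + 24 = (p - 2)*(p^2 + p - 12) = (p - 2)*(p + 4)*(p - 3)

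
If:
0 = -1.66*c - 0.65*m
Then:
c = -0.391566265060241*m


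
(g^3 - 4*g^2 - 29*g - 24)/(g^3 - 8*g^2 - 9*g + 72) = (g + 1)/(g - 3)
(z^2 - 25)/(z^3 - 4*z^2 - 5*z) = (z + 5)/(z*(z + 1))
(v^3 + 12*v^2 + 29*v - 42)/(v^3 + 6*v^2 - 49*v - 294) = (v - 1)/(v - 7)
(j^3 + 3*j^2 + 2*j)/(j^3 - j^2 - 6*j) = (j + 1)/(j - 3)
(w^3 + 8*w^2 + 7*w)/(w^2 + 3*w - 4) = w*(w^2 + 8*w + 7)/(w^2 + 3*w - 4)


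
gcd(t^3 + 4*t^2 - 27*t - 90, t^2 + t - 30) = t^2 + t - 30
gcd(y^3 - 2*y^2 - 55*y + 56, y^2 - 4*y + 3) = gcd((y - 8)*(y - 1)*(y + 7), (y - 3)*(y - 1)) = y - 1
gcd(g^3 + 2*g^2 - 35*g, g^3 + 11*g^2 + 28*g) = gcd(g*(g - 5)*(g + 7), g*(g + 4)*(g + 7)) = g^2 + 7*g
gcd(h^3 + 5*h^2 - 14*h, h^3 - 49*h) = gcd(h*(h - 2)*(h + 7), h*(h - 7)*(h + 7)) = h^2 + 7*h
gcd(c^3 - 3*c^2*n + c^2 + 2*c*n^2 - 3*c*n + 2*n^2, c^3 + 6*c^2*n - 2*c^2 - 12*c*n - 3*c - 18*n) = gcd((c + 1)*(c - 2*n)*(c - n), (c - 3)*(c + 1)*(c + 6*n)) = c + 1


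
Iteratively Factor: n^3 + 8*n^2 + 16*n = (n + 4)*(n^2 + 4*n) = n*(n + 4)*(n + 4)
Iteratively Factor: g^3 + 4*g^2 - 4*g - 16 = (g + 4)*(g^2 - 4) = (g + 2)*(g + 4)*(g - 2)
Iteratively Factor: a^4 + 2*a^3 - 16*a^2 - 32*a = (a)*(a^3 + 2*a^2 - 16*a - 32) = a*(a + 4)*(a^2 - 2*a - 8) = a*(a + 2)*(a + 4)*(a - 4)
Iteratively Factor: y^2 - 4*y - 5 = (y + 1)*(y - 5)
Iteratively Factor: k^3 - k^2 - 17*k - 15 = (k + 3)*(k^2 - 4*k - 5) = (k - 5)*(k + 3)*(k + 1)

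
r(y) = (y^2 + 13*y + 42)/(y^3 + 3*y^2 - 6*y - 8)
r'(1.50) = -15.48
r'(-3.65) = -2.37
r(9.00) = 0.26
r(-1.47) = 6.07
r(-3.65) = 1.50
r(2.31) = 11.95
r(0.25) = -4.87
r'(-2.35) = 1.50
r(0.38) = -4.81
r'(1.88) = -277.39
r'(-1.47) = 14.71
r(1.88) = -34.43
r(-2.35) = 1.75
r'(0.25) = 0.81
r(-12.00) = -0.02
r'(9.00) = -0.05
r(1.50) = -9.27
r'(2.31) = -41.33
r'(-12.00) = 0.00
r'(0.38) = 0.21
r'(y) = (2*y + 13)/(y^3 + 3*y^2 - 6*y - 8) + (-3*y^2 - 6*y + 6)*(y^2 + 13*y + 42)/(y^3 + 3*y^2 - 6*y - 8)^2 = (-y^4 - 26*y^3 - 171*y^2 - 268*y + 148)/(y^6 + 6*y^5 - 3*y^4 - 52*y^3 - 12*y^2 + 96*y + 64)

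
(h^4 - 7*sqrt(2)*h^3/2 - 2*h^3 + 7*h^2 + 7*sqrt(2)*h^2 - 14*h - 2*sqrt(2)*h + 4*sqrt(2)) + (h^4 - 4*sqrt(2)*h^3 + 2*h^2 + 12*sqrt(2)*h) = 2*h^4 - 15*sqrt(2)*h^3/2 - 2*h^3 + 9*h^2 + 7*sqrt(2)*h^2 - 14*h + 10*sqrt(2)*h + 4*sqrt(2)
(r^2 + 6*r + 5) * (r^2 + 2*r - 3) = r^4 + 8*r^3 + 14*r^2 - 8*r - 15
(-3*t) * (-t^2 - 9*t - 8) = 3*t^3 + 27*t^2 + 24*t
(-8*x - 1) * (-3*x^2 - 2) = 24*x^3 + 3*x^2 + 16*x + 2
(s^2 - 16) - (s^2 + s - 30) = 14 - s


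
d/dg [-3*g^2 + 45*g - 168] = 45 - 6*g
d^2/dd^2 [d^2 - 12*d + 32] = 2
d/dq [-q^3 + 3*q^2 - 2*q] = -3*q^2 + 6*q - 2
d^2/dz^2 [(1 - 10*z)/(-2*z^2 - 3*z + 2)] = 2*((4*z + 3)^2*(10*z - 1) - 4*(15*z + 7)*(2*z^2 + 3*z - 2))/(2*z^2 + 3*z - 2)^3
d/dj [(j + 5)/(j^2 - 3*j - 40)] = -1/(j^2 - 16*j + 64)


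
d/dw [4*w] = 4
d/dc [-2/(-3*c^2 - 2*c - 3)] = 4*(-3*c - 1)/(3*c^2 + 2*c + 3)^2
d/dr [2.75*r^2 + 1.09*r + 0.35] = 5.5*r + 1.09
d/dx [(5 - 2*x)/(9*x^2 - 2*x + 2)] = 6*(3*x^2 - 15*x + 1)/(81*x^4 - 36*x^3 + 40*x^2 - 8*x + 4)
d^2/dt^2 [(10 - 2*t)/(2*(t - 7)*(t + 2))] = 2*(-t^3 + 15*t^2 - 117*t + 265)/(t^6 - 15*t^5 + 33*t^4 + 295*t^3 - 462*t^2 - 2940*t - 2744)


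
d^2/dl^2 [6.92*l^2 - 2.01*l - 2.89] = 13.8400000000000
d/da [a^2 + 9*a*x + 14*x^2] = 2*a + 9*x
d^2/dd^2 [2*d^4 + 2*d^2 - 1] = 24*d^2 + 4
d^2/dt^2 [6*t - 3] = 0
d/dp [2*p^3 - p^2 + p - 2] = 6*p^2 - 2*p + 1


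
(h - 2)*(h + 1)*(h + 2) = h^3 + h^2 - 4*h - 4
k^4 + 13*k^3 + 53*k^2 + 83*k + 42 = (k + 1)*(k + 2)*(k + 3)*(k + 7)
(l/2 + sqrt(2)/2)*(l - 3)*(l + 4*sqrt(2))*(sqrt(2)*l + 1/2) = sqrt(2)*l^4/2 - 3*sqrt(2)*l^3/2 + 21*l^3/4 - 63*l^2/4 + 21*sqrt(2)*l^2/4 - 63*sqrt(2)*l/4 + 2*l - 6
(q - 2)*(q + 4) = q^2 + 2*q - 8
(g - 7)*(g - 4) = g^2 - 11*g + 28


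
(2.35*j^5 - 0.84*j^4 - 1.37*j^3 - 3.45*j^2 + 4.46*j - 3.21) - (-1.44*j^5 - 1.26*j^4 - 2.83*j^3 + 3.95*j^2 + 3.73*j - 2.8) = 3.79*j^5 + 0.42*j^4 + 1.46*j^3 - 7.4*j^2 + 0.73*j - 0.41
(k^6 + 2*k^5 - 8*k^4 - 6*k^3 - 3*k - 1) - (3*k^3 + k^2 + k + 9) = k^6 + 2*k^5 - 8*k^4 - 9*k^3 - k^2 - 4*k - 10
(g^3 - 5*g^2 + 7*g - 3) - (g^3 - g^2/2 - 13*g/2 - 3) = -9*g^2/2 + 27*g/2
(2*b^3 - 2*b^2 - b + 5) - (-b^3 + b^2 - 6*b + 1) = 3*b^3 - 3*b^2 + 5*b + 4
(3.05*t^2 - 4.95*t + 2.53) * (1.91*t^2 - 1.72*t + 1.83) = 5.8255*t^4 - 14.7005*t^3 + 18.9278*t^2 - 13.4101*t + 4.6299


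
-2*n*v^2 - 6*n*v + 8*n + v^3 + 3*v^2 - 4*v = (-2*n + v)*(v - 1)*(v + 4)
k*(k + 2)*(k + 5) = k^3 + 7*k^2 + 10*k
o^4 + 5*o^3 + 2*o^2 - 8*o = o*(o - 1)*(o + 2)*(o + 4)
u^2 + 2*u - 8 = (u - 2)*(u + 4)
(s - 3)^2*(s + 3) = s^3 - 3*s^2 - 9*s + 27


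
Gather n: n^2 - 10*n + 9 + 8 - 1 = n^2 - 10*n + 16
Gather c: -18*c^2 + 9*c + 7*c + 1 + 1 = -18*c^2 + 16*c + 2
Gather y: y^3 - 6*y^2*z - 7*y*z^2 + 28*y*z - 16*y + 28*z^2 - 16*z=y^3 - 6*y^2*z + y*(-7*z^2 + 28*z - 16) + 28*z^2 - 16*z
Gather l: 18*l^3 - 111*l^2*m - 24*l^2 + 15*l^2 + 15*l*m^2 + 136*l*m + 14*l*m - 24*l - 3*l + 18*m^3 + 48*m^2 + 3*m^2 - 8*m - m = 18*l^3 + l^2*(-111*m - 9) + l*(15*m^2 + 150*m - 27) + 18*m^3 + 51*m^2 - 9*m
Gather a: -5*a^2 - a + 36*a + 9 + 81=-5*a^2 + 35*a + 90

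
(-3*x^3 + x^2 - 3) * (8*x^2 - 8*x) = -24*x^5 + 32*x^4 - 8*x^3 - 24*x^2 + 24*x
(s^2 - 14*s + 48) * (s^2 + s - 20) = s^4 - 13*s^3 + 14*s^2 + 328*s - 960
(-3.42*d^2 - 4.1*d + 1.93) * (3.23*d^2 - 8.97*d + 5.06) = -11.0466*d^4 + 17.4344*d^3 + 25.7057*d^2 - 38.0581*d + 9.7658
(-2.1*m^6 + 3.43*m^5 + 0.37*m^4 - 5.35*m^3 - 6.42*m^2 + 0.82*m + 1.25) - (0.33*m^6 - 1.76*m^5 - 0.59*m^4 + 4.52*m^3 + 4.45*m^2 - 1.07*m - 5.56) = -2.43*m^6 + 5.19*m^5 + 0.96*m^4 - 9.87*m^3 - 10.87*m^2 + 1.89*m + 6.81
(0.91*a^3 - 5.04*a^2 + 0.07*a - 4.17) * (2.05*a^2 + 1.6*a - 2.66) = 1.8655*a^5 - 8.876*a^4 - 10.3411*a^3 + 4.9699*a^2 - 6.8582*a + 11.0922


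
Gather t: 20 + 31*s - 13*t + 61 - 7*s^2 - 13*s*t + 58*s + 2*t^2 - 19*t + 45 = -7*s^2 + 89*s + 2*t^2 + t*(-13*s - 32) + 126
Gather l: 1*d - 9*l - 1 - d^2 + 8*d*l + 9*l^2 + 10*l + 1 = -d^2 + d + 9*l^2 + l*(8*d + 1)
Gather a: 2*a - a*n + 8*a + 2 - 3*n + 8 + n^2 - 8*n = a*(10 - n) + n^2 - 11*n + 10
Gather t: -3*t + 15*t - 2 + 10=12*t + 8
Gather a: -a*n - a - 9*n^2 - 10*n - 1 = a*(-n - 1) - 9*n^2 - 10*n - 1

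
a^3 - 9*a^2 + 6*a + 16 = (a - 8)*(a - 2)*(a + 1)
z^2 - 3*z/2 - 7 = (z - 7/2)*(z + 2)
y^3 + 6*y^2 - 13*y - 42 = (y - 3)*(y + 2)*(y + 7)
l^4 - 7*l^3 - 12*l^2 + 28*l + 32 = (l - 8)*(l - 2)*(l + 1)*(l + 2)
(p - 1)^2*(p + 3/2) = p^3 - p^2/2 - 2*p + 3/2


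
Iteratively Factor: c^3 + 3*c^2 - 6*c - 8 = (c + 4)*(c^2 - c - 2) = (c + 1)*(c + 4)*(c - 2)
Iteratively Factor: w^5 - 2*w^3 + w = (w + 1)*(w^4 - w^3 - w^2 + w) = (w - 1)*(w + 1)*(w^3 - w) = (w - 1)*(w + 1)^2*(w^2 - w) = (w - 1)^2*(w + 1)^2*(w)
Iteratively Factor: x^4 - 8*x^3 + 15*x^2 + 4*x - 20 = (x - 5)*(x^3 - 3*x^2 + 4) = (x - 5)*(x - 2)*(x^2 - x - 2) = (x - 5)*(x - 2)*(x + 1)*(x - 2)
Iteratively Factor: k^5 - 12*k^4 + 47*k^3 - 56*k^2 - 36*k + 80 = (k - 5)*(k^4 - 7*k^3 + 12*k^2 + 4*k - 16) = (k - 5)*(k - 2)*(k^3 - 5*k^2 + 2*k + 8) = (k - 5)*(k - 4)*(k - 2)*(k^2 - k - 2) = (k - 5)*(k - 4)*(k - 2)^2*(k + 1)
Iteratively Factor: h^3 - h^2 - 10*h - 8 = (h + 2)*(h^2 - 3*h - 4) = (h + 1)*(h + 2)*(h - 4)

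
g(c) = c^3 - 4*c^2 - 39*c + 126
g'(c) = 3*c^2 - 8*c - 39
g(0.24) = 116.42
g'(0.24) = -40.75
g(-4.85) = 106.98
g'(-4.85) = 70.37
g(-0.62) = 148.40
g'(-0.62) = -32.89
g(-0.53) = 145.40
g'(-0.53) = -33.92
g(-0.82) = 154.74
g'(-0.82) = -30.42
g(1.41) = 65.86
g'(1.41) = -44.32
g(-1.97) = 179.66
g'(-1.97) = -11.60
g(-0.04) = 127.55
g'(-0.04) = -38.68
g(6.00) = -36.00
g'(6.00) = 21.00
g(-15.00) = -3564.00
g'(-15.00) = 756.00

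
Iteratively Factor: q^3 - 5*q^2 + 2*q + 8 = (q - 2)*(q^2 - 3*q - 4) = (q - 2)*(q + 1)*(q - 4)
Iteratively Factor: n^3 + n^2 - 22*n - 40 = (n - 5)*(n^2 + 6*n + 8) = (n - 5)*(n + 2)*(n + 4)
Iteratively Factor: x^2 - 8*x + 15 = (x - 3)*(x - 5)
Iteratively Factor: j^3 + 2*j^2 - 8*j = (j)*(j^2 + 2*j - 8) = j*(j - 2)*(j + 4)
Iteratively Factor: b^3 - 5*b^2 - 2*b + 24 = (b + 2)*(b^2 - 7*b + 12) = (b - 3)*(b + 2)*(b - 4)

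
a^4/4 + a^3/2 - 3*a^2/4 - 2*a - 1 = (a/2 + 1/2)*(a/2 + 1)*(a - 2)*(a + 1)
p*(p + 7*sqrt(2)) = p^2 + 7*sqrt(2)*p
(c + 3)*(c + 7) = c^2 + 10*c + 21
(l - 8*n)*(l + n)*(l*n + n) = l^3*n - 7*l^2*n^2 + l^2*n - 8*l*n^3 - 7*l*n^2 - 8*n^3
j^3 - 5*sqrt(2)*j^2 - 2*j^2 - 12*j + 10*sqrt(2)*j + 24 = (j - 2)*(j - 6*sqrt(2))*(j + sqrt(2))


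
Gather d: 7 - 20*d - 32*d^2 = -32*d^2 - 20*d + 7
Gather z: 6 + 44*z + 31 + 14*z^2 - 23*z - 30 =14*z^2 + 21*z + 7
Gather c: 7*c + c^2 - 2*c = c^2 + 5*c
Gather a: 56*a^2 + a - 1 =56*a^2 + a - 1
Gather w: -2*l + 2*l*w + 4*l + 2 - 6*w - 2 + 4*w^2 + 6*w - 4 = 2*l*w + 2*l + 4*w^2 - 4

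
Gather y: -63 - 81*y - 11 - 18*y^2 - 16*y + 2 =-18*y^2 - 97*y - 72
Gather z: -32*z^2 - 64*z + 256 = -32*z^2 - 64*z + 256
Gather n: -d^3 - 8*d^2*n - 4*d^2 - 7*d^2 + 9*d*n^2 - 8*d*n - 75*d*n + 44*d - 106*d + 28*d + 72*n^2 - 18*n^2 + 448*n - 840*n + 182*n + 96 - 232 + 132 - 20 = -d^3 - 11*d^2 - 34*d + n^2*(9*d + 54) + n*(-8*d^2 - 83*d - 210) - 24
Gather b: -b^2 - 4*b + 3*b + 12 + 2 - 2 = -b^2 - b + 12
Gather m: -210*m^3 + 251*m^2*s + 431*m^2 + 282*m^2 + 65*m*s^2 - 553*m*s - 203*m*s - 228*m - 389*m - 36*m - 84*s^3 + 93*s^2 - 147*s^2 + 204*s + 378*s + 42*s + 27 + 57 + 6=-210*m^3 + m^2*(251*s + 713) + m*(65*s^2 - 756*s - 653) - 84*s^3 - 54*s^2 + 624*s + 90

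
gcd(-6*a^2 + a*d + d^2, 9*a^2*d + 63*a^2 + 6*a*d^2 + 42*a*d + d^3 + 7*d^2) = 3*a + d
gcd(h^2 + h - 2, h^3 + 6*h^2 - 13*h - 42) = h + 2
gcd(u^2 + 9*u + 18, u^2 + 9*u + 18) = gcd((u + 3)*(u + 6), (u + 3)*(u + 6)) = u^2 + 9*u + 18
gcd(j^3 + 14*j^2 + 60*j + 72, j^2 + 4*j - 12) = j + 6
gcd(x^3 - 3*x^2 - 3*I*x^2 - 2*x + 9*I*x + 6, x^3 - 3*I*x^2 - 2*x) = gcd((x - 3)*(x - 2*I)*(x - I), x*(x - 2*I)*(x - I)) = x^2 - 3*I*x - 2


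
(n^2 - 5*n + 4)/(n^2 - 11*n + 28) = (n - 1)/(n - 7)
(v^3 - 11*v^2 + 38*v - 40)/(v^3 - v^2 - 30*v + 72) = (v^2 - 7*v + 10)/(v^2 + 3*v - 18)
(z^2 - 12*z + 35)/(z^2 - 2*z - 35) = (z - 5)/(z + 5)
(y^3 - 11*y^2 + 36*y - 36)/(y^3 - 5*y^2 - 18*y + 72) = (y - 2)/(y + 4)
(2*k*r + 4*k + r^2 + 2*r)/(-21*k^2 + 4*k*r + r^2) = (2*k*r + 4*k + r^2 + 2*r)/(-21*k^2 + 4*k*r + r^2)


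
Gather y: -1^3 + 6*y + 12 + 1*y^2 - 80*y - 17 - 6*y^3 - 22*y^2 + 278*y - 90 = -6*y^3 - 21*y^2 + 204*y - 96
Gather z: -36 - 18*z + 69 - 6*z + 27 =60 - 24*z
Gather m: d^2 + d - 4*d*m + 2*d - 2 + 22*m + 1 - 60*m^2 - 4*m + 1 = d^2 + 3*d - 60*m^2 + m*(18 - 4*d)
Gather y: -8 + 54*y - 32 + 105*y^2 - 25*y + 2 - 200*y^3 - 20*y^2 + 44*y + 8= -200*y^3 + 85*y^2 + 73*y - 30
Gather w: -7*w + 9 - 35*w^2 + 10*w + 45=-35*w^2 + 3*w + 54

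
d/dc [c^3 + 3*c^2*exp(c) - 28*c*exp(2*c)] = 3*c^2*exp(c) + 3*c^2 - 56*c*exp(2*c) + 6*c*exp(c) - 28*exp(2*c)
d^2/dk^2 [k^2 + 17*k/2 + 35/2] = 2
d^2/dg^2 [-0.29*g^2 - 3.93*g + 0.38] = -0.580000000000000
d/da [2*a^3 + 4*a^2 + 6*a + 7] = 6*a^2 + 8*a + 6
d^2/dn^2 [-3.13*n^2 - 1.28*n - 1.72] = -6.26000000000000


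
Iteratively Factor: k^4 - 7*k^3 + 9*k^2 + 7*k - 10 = (k + 1)*(k^3 - 8*k^2 + 17*k - 10) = (k - 2)*(k + 1)*(k^2 - 6*k + 5) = (k - 2)*(k - 1)*(k + 1)*(k - 5)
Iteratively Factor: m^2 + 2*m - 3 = (m + 3)*(m - 1)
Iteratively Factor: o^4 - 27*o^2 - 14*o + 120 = (o + 4)*(o^3 - 4*o^2 - 11*o + 30) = (o + 3)*(o + 4)*(o^2 - 7*o + 10) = (o - 5)*(o + 3)*(o + 4)*(o - 2)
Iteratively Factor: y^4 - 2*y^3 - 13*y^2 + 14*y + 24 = (y + 1)*(y^3 - 3*y^2 - 10*y + 24) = (y - 2)*(y + 1)*(y^2 - y - 12) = (y - 4)*(y - 2)*(y + 1)*(y + 3)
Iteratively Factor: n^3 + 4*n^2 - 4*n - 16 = (n - 2)*(n^2 + 6*n + 8) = (n - 2)*(n + 4)*(n + 2)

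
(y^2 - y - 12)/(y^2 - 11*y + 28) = (y + 3)/(y - 7)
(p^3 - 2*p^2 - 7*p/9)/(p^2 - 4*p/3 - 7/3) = p*(3*p + 1)/(3*(p + 1))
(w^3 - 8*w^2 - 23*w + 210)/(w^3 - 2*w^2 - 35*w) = (w - 6)/w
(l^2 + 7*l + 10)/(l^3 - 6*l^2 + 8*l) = (l^2 + 7*l + 10)/(l*(l^2 - 6*l + 8))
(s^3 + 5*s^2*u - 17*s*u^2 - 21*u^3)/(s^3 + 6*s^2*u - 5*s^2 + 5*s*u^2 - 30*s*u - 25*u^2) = (s^2 + 4*s*u - 21*u^2)/(s^2 + 5*s*u - 5*s - 25*u)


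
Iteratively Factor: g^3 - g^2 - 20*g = (g - 5)*(g^2 + 4*g) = g*(g - 5)*(g + 4)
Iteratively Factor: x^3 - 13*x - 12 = (x - 4)*(x^2 + 4*x + 3) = (x - 4)*(x + 1)*(x + 3)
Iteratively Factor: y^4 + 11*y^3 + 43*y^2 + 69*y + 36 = (y + 4)*(y^3 + 7*y^2 + 15*y + 9) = (y + 1)*(y + 4)*(y^2 + 6*y + 9) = (y + 1)*(y + 3)*(y + 4)*(y + 3)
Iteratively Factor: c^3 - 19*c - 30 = (c + 2)*(c^2 - 2*c - 15) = (c + 2)*(c + 3)*(c - 5)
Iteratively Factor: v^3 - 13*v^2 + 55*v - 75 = (v - 3)*(v^2 - 10*v + 25) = (v - 5)*(v - 3)*(v - 5)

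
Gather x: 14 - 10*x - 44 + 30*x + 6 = 20*x - 24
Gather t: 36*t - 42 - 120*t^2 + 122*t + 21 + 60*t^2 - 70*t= -60*t^2 + 88*t - 21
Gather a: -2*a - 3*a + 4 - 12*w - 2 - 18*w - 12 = -5*a - 30*w - 10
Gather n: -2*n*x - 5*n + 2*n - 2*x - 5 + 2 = n*(-2*x - 3) - 2*x - 3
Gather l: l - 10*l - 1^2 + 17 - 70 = -9*l - 54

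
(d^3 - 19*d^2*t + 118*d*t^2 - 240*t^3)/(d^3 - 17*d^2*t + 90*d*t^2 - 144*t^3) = (-d + 5*t)/(-d + 3*t)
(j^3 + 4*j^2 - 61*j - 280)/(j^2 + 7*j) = j - 3 - 40/j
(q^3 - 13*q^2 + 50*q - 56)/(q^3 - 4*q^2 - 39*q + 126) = (q^2 - 6*q + 8)/(q^2 + 3*q - 18)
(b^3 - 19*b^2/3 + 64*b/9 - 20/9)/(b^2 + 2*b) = (9*b^3 - 57*b^2 + 64*b - 20)/(9*b*(b + 2))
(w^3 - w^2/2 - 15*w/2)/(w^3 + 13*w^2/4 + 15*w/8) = 4*(w - 3)/(4*w + 3)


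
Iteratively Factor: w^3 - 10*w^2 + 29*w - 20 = (w - 4)*(w^2 - 6*w + 5) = (w - 5)*(w - 4)*(w - 1)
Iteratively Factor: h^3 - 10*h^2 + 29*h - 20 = (h - 1)*(h^2 - 9*h + 20) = (h - 5)*(h - 1)*(h - 4)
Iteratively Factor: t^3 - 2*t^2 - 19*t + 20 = (t - 5)*(t^2 + 3*t - 4) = (t - 5)*(t + 4)*(t - 1)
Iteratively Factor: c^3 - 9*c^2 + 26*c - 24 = (c - 4)*(c^2 - 5*c + 6) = (c - 4)*(c - 2)*(c - 3)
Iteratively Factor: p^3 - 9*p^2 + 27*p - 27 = (p - 3)*(p^2 - 6*p + 9) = (p - 3)^2*(p - 3)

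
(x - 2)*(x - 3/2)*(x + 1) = x^3 - 5*x^2/2 - x/2 + 3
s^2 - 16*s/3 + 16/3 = (s - 4)*(s - 4/3)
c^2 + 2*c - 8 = (c - 2)*(c + 4)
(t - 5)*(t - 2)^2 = t^3 - 9*t^2 + 24*t - 20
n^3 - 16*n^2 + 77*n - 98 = (n - 7)^2*(n - 2)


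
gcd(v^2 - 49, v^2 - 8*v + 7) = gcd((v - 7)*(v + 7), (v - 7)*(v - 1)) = v - 7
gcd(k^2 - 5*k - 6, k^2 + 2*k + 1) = k + 1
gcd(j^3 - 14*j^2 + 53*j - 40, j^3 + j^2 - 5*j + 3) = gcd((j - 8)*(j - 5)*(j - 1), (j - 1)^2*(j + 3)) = j - 1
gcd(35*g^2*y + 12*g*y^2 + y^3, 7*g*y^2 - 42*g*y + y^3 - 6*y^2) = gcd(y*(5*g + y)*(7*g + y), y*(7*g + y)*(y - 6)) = 7*g*y + y^2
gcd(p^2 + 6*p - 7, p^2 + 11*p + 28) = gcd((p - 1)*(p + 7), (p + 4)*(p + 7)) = p + 7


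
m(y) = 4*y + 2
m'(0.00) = 4.00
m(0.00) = 2.00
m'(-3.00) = 4.00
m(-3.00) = -10.00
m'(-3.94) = 4.00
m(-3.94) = -13.76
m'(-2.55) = 4.00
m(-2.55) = -8.20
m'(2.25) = 4.00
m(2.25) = 11.00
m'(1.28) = 4.00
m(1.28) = 7.12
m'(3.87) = 4.00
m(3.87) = 17.48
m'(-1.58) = 4.00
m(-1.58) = -4.32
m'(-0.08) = 4.00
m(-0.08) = 1.68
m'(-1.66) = 4.00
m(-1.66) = -4.64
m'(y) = 4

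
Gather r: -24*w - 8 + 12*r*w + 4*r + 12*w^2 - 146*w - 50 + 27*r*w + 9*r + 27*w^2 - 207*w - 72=r*(39*w + 13) + 39*w^2 - 377*w - 130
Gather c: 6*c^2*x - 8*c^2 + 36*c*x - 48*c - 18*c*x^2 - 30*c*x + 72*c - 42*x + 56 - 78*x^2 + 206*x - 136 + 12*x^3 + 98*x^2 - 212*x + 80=c^2*(6*x - 8) + c*(-18*x^2 + 6*x + 24) + 12*x^3 + 20*x^2 - 48*x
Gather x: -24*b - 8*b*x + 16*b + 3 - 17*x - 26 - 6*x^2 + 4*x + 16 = -8*b - 6*x^2 + x*(-8*b - 13) - 7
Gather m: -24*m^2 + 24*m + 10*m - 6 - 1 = -24*m^2 + 34*m - 7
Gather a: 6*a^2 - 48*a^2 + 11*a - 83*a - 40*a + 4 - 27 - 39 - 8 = -42*a^2 - 112*a - 70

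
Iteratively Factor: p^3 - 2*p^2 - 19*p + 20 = (p - 1)*(p^2 - p - 20) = (p - 1)*(p + 4)*(p - 5)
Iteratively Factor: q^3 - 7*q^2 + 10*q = (q - 5)*(q^2 - 2*q) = q*(q - 5)*(q - 2)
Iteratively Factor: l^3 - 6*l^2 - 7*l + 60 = (l - 4)*(l^2 - 2*l - 15) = (l - 4)*(l + 3)*(l - 5)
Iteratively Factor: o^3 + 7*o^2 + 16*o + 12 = (o + 2)*(o^2 + 5*o + 6) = (o + 2)*(o + 3)*(o + 2)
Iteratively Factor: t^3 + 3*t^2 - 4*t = (t)*(t^2 + 3*t - 4) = t*(t + 4)*(t - 1)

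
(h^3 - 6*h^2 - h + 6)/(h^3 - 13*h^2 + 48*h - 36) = (h + 1)/(h - 6)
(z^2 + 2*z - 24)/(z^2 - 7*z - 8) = (-z^2 - 2*z + 24)/(-z^2 + 7*z + 8)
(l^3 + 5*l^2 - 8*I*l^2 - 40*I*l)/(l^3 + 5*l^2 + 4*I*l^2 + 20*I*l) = (l - 8*I)/(l + 4*I)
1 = 1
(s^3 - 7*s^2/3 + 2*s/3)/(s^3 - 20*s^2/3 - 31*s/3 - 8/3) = s*(-3*s^2 + 7*s - 2)/(-3*s^3 + 20*s^2 + 31*s + 8)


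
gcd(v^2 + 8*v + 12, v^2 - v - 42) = v + 6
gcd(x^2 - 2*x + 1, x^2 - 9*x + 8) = x - 1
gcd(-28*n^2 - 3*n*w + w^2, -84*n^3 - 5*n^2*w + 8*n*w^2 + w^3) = 4*n + w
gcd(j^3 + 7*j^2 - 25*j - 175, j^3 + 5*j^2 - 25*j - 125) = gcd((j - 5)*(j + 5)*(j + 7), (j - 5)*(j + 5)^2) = j^2 - 25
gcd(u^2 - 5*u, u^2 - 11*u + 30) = u - 5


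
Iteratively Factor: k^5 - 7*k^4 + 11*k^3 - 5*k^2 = (k - 1)*(k^4 - 6*k^3 + 5*k^2) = (k - 5)*(k - 1)*(k^3 - k^2) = (k - 5)*(k - 1)^2*(k^2) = k*(k - 5)*(k - 1)^2*(k)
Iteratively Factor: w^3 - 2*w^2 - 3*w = (w)*(w^2 - 2*w - 3) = w*(w + 1)*(w - 3)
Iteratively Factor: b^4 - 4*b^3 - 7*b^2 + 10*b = (b)*(b^3 - 4*b^2 - 7*b + 10) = b*(b + 2)*(b^2 - 6*b + 5) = b*(b - 5)*(b + 2)*(b - 1)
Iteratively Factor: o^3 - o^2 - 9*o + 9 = (o - 1)*(o^2 - 9) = (o - 1)*(o + 3)*(o - 3)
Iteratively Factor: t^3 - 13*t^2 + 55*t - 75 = (t - 5)*(t^2 - 8*t + 15) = (t - 5)*(t - 3)*(t - 5)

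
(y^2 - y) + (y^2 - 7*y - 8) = 2*y^2 - 8*y - 8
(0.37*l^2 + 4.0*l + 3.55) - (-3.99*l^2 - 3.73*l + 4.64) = 4.36*l^2 + 7.73*l - 1.09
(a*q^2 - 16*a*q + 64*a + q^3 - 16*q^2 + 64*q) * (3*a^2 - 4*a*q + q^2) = 3*a^3*q^2 - 48*a^3*q + 192*a^3 - a^2*q^3 + 16*a^2*q^2 - 64*a^2*q - 3*a*q^4 + 48*a*q^3 - 192*a*q^2 + q^5 - 16*q^4 + 64*q^3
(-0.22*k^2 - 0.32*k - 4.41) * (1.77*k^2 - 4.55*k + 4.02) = -0.3894*k^4 + 0.4346*k^3 - 7.2341*k^2 + 18.7791*k - 17.7282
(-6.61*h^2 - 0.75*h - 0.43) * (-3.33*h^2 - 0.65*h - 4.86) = 22.0113*h^4 + 6.794*h^3 + 34.044*h^2 + 3.9245*h + 2.0898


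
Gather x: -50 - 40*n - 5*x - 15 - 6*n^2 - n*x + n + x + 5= -6*n^2 - 39*n + x*(-n - 4) - 60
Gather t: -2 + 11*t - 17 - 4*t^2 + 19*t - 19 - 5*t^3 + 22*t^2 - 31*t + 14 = -5*t^3 + 18*t^2 - t - 24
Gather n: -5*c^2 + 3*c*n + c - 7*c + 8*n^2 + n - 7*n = -5*c^2 - 6*c + 8*n^2 + n*(3*c - 6)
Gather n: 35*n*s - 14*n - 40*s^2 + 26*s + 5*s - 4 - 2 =n*(35*s - 14) - 40*s^2 + 31*s - 6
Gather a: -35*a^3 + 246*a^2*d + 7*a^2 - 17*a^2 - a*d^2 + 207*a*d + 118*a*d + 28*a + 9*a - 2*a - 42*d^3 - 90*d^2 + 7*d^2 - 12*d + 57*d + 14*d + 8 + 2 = -35*a^3 + a^2*(246*d - 10) + a*(-d^2 + 325*d + 35) - 42*d^3 - 83*d^2 + 59*d + 10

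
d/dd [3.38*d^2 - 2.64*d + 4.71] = 6.76*d - 2.64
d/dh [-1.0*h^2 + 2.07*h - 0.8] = 2.07 - 2.0*h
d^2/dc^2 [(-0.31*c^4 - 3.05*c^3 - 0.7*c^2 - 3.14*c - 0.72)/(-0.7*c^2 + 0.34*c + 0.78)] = (0.303799999999999*c^6 - 0.442679999999998*c^5 - 0.800543999999999*c^4 + 8.761552*c^3 + 11.526408*c^2 + 20.3922*c + 0.139008)/(0.343*c^6 - 0.4998*c^5 - 0.90384*c^4 + 1.074536*c^3 + 1.007136*c^2 - 0.620568*c - 0.474552)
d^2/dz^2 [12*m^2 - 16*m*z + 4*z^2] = 8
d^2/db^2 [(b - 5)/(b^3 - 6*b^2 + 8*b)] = 2*(3*b^5 - 48*b^4 + 268*b^3 - 660*b^2 + 720*b - 320)/(b^3*(b^6 - 18*b^5 + 132*b^4 - 504*b^3 + 1056*b^2 - 1152*b + 512))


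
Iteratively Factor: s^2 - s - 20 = (s - 5)*(s + 4)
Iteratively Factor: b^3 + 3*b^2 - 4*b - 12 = (b + 3)*(b^2 - 4) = (b + 2)*(b + 3)*(b - 2)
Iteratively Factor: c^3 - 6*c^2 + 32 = (c + 2)*(c^2 - 8*c + 16) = (c - 4)*(c + 2)*(c - 4)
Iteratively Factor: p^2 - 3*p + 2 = (p - 2)*(p - 1)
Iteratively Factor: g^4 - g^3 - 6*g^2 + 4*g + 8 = (g + 1)*(g^3 - 2*g^2 - 4*g + 8) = (g - 2)*(g + 1)*(g^2 - 4) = (g - 2)*(g + 1)*(g + 2)*(g - 2)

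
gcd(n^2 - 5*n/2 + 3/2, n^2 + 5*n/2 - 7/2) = n - 1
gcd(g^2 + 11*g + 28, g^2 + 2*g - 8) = g + 4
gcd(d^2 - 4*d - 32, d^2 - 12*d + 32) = d - 8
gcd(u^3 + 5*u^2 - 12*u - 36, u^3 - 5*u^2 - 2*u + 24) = u^2 - u - 6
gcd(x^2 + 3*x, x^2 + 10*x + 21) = x + 3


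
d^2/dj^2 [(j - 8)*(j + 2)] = 2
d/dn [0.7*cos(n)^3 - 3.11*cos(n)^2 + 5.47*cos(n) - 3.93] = (-2.1*cos(n)^2 + 6.22*cos(n) - 5.47)*sin(n)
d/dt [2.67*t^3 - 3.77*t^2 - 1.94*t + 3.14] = 8.01*t^2 - 7.54*t - 1.94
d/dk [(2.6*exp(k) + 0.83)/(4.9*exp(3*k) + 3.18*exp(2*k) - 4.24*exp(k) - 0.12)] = (-25.48*exp(3*k) - 20.469*exp(2*k) - 5.2788*exp(k) + 3.2072)*exp(k)/(24.01*exp(6*k) + 31.164*exp(5*k) - 31.4396*exp(4*k) - 28.1424*exp(3*k) + 17.2144*exp(2*k) + 1.0176*exp(k) + 0.0144)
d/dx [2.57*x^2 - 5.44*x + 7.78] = 5.14*x - 5.44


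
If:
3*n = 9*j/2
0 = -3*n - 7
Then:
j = -14/9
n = -7/3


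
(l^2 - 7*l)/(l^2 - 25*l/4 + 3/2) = 4*l*(l - 7)/(4*l^2 - 25*l + 6)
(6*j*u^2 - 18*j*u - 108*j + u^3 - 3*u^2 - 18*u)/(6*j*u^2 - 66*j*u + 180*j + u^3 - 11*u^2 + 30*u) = (u + 3)/(u - 5)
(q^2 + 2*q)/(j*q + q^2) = (q + 2)/(j + q)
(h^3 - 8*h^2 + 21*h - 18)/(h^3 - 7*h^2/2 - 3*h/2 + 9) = 2*(h - 3)/(2*h + 3)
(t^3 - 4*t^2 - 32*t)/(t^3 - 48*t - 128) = t/(t + 4)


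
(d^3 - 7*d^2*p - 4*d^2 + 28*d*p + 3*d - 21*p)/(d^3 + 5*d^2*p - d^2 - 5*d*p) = (d^2 - 7*d*p - 3*d + 21*p)/(d*(d + 5*p))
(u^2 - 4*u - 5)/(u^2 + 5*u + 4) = (u - 5)/(u + 4)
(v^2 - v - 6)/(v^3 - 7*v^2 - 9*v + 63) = (v + 2)/(v^2 - 4*v - 21)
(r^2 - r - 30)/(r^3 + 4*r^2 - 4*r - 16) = (r^2 - r - 30)/(r^3 + 4*r^2 - 4*r - 16)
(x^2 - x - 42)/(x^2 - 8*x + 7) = (x + 6)/(x - 1)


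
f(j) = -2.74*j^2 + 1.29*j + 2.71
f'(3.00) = -15.15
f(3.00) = -18.08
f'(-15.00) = 83.49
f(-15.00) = -633.14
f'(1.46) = -6.71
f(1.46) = -1.25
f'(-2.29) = 13.84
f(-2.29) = -14.61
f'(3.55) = -18.16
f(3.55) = -27.24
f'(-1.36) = 8.74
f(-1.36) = -4.11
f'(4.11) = -21.23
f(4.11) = -38.27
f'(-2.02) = 12.36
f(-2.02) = -11.08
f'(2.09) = -10.16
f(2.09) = -6.56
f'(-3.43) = 20.09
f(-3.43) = -33.95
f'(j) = 1.29 - 5.48*j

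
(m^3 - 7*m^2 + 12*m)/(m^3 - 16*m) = (m - 3)/(m + 4)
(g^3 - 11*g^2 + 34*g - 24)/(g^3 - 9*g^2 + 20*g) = (g^2 - 7*g + 6)/(g*(g - 5))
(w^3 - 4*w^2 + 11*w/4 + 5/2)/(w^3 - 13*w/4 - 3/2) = (2*w - 5)/(2*w + 3)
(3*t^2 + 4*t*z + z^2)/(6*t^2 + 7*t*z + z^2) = (3*t + z)/(6*t + z)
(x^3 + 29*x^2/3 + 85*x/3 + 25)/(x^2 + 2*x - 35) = (3*x^3 + 29*x^2 + 85*x + 75)/(3*(x^2 + 2*x - 35))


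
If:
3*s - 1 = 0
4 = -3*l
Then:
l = -4/3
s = 1/3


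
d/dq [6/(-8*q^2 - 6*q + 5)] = 12*(8*q + 3)/(8*q^2 + 6*q - 5)^2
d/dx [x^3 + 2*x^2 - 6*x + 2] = 3*x^2 + 4*x - 6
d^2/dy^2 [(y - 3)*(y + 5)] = 2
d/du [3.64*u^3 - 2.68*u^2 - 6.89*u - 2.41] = 10.92*u^2 - 5.36*u - 6.89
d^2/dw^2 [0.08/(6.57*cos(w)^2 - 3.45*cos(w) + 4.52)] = (-13.812768*(1 - cos(w)^2)^2 + 5.43996*cos(w)^3 + 1.64426399999999*cos(w)^2 - 12.12744*cos(w) + 10.965744)/(6.57*cos(w)^2 - 3.45*cos(w) + 4.52)^3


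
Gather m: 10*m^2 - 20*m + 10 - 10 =10*m^2 - 20*m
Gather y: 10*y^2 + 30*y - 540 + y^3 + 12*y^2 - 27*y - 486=y^3 + 22*y^2 + 3*y - 1026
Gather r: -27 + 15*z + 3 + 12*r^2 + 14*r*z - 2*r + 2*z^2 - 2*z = 12*r^2 + r*(14*z - 2) + 2*z^2 + 13*z - 24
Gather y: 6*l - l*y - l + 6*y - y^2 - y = 5*l - y^2 + y*(5 - l)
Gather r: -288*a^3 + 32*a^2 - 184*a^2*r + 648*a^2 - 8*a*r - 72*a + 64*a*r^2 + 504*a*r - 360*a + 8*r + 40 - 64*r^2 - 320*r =-288*a^3 + 680*a^2 - 432*a + r^2*(64*a - 64) + r*(-184*a^2 + 496*a - 312) + 40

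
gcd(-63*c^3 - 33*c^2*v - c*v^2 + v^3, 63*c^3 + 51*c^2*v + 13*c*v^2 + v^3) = 9*c^2 + 6*c*v + v^2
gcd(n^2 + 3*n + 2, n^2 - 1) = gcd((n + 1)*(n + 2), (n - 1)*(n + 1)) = n + 1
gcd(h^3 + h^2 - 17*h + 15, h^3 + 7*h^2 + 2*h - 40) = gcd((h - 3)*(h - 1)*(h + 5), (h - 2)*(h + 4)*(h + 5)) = h + 5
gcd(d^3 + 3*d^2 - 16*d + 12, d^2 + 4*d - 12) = d^2 + 4*d - 12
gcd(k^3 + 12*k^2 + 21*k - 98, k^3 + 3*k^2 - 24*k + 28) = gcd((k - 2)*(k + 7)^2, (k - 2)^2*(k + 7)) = k^2 + 5*k - 14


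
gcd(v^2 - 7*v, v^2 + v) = v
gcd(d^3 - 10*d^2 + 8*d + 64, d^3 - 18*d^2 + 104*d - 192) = d^2 - 12*d + 32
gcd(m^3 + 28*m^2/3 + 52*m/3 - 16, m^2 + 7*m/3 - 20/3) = m + 4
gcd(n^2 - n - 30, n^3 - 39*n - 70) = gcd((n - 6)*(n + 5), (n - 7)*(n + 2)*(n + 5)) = n + 5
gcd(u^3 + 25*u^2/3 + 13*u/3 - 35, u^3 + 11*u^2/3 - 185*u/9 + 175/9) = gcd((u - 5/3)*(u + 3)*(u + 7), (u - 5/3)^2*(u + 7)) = u^2 + 16*u/3 - 35/3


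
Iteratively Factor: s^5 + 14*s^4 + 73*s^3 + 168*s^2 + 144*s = (s + 4)*(s^4 + 10*s^3 + 33*s^2 + 36*s) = (s + 3)*(s + 4)*(s^3 + 7*s^2 + 12*s) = (s + 3)*(s + 4)^2*(s^2 + 3*s) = s*(s + 3)*(s + 4)^2*(s + 3)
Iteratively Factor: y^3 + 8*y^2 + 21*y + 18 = (y + 3)*(y^2 + 5*y + 6) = (y + 2)*(y + 3)*(y + 3)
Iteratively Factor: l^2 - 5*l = (l)*(l - 5)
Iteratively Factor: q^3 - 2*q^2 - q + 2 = (q + 1)*(q^2 - 3*q + 2) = (q - 2)*(q + 1)*(q - 1)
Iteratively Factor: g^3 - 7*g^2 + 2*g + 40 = (g - 5)*(g^2 - 2*g - 8) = (g - 5)*(g - 4)*(g + 2)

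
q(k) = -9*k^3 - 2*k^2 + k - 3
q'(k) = -27*k^2 - 4*k + 1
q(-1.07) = 4.67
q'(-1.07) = -25.63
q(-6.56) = 2445.08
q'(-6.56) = -1134.67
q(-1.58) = 25.93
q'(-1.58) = -60.08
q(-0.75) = -1.08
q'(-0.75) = -11.19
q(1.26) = -22.92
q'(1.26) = -46.91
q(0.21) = -2.96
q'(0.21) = -1.03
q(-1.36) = 14.58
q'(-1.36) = -43.50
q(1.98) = -78.72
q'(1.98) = -112.77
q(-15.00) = 29907.00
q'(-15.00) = -6014.00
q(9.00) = -6717.00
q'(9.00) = -2222.00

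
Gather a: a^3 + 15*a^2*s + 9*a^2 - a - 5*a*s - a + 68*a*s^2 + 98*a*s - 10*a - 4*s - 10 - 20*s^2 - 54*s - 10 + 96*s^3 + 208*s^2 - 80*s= a^3 + a^2*(15*s + 9) + a*(68*s^2 + 93*s - 12) + 96*s^3 + 188*s^2 - 138*s - 20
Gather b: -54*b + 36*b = -18*b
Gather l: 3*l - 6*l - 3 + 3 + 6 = 6 - 3*l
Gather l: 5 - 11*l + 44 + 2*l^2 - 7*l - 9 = 2*l^2 - 18*l + 40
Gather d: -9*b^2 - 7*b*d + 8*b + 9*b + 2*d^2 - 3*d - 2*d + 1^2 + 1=-9*b^2 + 17*b + 2*d^2 + d*(-7*b - 5) + 2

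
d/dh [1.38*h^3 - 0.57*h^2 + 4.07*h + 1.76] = 4.14*h^2 - 1.14*h + 4.07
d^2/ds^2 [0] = 0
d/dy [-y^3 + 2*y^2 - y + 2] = -3*y^2 + 4*y - 1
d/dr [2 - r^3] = -3*r^2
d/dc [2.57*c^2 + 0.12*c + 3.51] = 5.14*c + 0.12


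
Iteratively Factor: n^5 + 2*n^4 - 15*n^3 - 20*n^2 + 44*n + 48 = (n + 4)*(n^4 - 2*n^3 - 7*n^2 + 8*n + 12) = (n + 1)*(n + 4)*(n^3 - 3*n^2 - 4*n + 12) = (n - 2)*(n + 1)*(n + 4)*(n^2 - n - 6) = (n - 3)*(n - 2)*(n + 1)*(n + 4)*(n + 2)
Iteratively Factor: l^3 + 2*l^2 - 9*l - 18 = (l + 3)*(l^2 - l - 6) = (l - 3)*(l + 3)*(l + 2)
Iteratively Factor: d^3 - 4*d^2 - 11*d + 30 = (d + 3)*(d^2 - 7*d + 10) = (d - 5)*(d + 3)*(d - 2)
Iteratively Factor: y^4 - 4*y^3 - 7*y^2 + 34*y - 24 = (y - 1)*(y^3 - 3*y^2 - 10*y + 24) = (y - 2)*(y - 1)*(y^2 - y - 12) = (y - 4)*(y - 2)*(y - 1)*(y + 3)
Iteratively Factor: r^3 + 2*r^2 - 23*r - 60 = (r + 3)*(r^2 - r - 20) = (r - 5)*(r + 3)*(r + 4)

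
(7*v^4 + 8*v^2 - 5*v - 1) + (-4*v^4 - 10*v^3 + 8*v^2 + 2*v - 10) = 3*v^4 - 10*v^3 + 16*v^2 - 3*v - 11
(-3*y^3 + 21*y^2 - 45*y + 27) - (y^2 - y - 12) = -3*y^3 + 20*y^2 - 44*y + 39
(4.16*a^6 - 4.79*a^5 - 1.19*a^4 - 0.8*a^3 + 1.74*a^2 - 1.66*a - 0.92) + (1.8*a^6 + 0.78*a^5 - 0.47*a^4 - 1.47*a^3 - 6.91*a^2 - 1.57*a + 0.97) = 5.96*a^6 - 4.01*a^5 - 1.66*a^4 - 2.27*a^3 - 5.17*a^2 - 3.23*a + 0.0499999999999999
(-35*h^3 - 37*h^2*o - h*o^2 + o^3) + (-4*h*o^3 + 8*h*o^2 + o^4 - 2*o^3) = -35*h^3 - 37*h^2*o - 4*h*o^3 + 7*h*o^2 + o^4 - o^3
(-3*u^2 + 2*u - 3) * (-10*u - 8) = 30*u^3 + 4*u^2 + 14*u + 24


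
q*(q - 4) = q^2 - 4*q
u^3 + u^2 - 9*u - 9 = (u - 3)*(u + 1)*(u + 3)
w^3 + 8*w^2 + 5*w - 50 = (w - 2)*(w + 5)^2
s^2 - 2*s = s*(s - 2)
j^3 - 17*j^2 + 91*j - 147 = (j - 7)^2*(j - 3)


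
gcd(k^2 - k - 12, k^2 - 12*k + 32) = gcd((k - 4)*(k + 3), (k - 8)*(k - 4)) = k - 4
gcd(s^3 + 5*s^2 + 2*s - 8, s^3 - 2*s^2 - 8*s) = s + 2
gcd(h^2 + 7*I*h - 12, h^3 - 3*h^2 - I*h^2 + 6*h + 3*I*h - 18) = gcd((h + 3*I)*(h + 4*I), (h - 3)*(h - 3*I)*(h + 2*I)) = 1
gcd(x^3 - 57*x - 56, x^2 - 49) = x + 7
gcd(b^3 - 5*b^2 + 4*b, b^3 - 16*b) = b^2 - 4*b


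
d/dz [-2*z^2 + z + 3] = 1 - 4*z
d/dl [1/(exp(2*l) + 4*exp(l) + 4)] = 2*(-exp(l) - 2)*exp(l)/(exp(2*l) + 4*exp(l) + 4)^2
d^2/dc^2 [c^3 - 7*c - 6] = 6*c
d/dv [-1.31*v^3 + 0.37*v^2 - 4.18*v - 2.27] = -3.93*v^2 + 0.74*v - 4.18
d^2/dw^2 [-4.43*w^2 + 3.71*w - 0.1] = -8.86000000000000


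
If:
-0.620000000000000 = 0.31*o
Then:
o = -2.00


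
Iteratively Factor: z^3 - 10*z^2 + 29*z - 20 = (z - 4)*(z^2 - 6*z + 5) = (z - 5)*(z - 4)*(z - 1)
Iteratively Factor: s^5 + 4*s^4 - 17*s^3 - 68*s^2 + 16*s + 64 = (s - 4)*(s^4 + 8*s^3 + 15*s^2 - 8*s - 16) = (s - 4)*(s + 4)*(s^3 + 4*s^2 - s - 4) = (s - 4)*(s + 1)*(s + 4)*(s^2 + 3*s - 4) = (s - 4)*(s + 1)*(s + 4)^2*(s - 1)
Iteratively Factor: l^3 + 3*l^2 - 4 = (l + 2)*(l^2 + l - 2) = (l - 1)*(l + 2)*(l + 2)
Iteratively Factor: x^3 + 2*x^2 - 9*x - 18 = (x + 3)*(x^2 - x - 6) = (x + 2)*(x + 3)*(x - 3)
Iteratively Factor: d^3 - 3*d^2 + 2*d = (d)*(d^2 - 3*d + 2) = d*(d - 2)*(d - 1)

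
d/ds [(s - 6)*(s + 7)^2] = (s + 7)*(3*s - 5)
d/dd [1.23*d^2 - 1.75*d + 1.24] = 2.46*d - 1.75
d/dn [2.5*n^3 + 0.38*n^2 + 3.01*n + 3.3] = 7.5*n^2 + 0.76*n + 3.01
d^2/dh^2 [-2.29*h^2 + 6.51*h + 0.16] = -4.58000000000000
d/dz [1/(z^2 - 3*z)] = (3 - 2*z)/(z^2*(z - 3)^2)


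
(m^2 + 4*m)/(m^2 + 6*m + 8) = m/(m + 2)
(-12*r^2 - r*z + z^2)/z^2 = -12*r^2/z^2 - r/z + 1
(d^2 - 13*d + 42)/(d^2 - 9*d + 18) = (d - 7)/(d - 3)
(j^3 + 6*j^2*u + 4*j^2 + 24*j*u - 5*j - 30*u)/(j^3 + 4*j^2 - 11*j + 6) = (j^2 + 6*j*u + 5*j + 30*u)/(j^2 + 5*j - 6)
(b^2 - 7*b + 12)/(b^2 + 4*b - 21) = (b - 4)/(b + 7)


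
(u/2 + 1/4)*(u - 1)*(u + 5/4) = u^3/2 + 3*u^2/8 - 9*u/16 - 5/16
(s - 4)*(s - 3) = s^2 - 7*s + 12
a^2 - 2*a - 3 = (a - 3)*(a + 1)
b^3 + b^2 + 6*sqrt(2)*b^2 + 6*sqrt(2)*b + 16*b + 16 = (b + 1)*(b + 2*sqrt(2))*(b + 4*sqrt(2))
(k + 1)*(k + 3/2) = k^2 + 5*k/2 + 3/2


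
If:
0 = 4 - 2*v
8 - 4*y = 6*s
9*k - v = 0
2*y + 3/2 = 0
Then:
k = 2/9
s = 11/6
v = 2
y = -3/4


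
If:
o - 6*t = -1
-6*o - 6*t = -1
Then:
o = 0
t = 1/6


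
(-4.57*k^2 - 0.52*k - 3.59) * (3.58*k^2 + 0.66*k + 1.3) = -16.3606*k^4 - 4.8778*k^3 - 19.1364*k^2 - 3.0454*k - 4.667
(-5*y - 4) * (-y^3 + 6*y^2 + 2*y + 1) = 5*y^4 - 26*y^3 - 34*y^2 - 13*y - 4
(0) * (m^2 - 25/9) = 0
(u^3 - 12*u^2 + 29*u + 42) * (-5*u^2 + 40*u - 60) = -5*u^5 + 100*u^4 - 685*u^3 + 1670*u^2 - 60*u - 2520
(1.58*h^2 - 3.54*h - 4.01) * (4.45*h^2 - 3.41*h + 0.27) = 7.031*h^4 - 21.1408*h^3 - 5.3465*h^2 + 12.7183*h - 1.0827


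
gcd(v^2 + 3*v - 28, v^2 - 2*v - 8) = v - 4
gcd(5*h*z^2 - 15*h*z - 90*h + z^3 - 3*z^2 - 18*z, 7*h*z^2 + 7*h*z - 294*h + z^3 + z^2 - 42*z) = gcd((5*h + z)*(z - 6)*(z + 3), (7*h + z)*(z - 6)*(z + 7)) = z - 6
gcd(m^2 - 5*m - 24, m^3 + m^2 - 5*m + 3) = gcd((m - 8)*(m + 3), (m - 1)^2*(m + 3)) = m + 3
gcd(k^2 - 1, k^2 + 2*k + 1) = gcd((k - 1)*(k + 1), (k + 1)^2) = k + 1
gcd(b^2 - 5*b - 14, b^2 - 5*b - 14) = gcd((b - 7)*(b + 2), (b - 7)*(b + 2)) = b^2 - 5*b - 14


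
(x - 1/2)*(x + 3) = x^2 + 5*x/2 - 3/2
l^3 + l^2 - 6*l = l*(l - 2)*(l + 3)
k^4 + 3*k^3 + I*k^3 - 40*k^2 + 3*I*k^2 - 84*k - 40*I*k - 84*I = (k - 6)*(k + 2)*(k + 7)*(k + I)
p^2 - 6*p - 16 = (p - 8)*(p + 2)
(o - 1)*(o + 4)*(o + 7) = o^3 + 10*o^2 + 17*o - 28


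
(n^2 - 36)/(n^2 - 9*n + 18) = (n + 6)/(n - 3)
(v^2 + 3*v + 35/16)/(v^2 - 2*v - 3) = (v^2 + 3*v + 35/16)/(v^2 - 2*v - 3)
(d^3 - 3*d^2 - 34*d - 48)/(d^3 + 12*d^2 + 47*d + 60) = (d^2 - 6*d - 16)/(d^2 + 9*d + 20)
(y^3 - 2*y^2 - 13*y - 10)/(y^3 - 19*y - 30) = (y + 1)/(y + 3)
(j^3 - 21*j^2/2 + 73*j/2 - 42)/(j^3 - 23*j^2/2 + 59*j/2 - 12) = (2*j^2 - 15*j + 28)/(2*j^2 - 17*j + 8)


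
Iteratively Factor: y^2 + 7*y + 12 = (y + 3)*(y + 4)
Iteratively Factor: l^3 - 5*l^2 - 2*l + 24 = (l + 2)*(l^2 - 7*l + 12) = (l - 3)*(l + 2)*(l - 4)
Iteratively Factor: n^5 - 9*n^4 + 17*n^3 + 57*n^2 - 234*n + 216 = (n - 4)*(n^4 - 5*n^3 - 3*n^2 + 45*n - 54) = (n - 4)*(n - 3)*(n^3 - 2*n^2 - 9*n + 18) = (n - 4)*(n - 3)*(n - 2)*(n^2 - 9) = (n - 4)*(n - 3)^2*(n - 2)*(n + 3)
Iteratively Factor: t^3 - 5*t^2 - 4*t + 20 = (t + 2)*(t^2 - 7*t + 10) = (t - 2)*(t + 2)*(t - 5)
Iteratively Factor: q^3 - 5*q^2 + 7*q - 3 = (q - 1)*(q^2 - 4*q + 3) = (q - 3)*(q - 1)*(q - 1)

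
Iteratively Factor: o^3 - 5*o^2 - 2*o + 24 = (o - 3)*(o^2 - 2*o - 8) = (o - 4)*(o - 3)*(o + 2)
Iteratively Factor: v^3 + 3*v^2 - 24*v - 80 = (v + 4)*(v^2 - v - 20) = (v - 5)*(v + 4)*(v + 4)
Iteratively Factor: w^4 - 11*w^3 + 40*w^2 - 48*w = (w)*(w^3 - 11*w^2 + 40*w - 48) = w*(w - 3)*(w^2 - 8*w + 16) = w*(w - 4)*(w - 3)*(w - 4)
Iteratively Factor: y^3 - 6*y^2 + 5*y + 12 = (y - 3)*(y^2 - 3*y - 4) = (y - 4)*(y - 3)*(y + 1)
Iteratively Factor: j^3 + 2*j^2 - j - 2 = (j + 2)*(j^2 - 1) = (j + 1)*(j + 2)*(j - 1)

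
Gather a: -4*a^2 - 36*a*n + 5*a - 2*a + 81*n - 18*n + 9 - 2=-4*a^2 + a*(3 - 36*n) + 63*n + 7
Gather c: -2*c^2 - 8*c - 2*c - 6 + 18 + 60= -2*c^2 - 10*c + 72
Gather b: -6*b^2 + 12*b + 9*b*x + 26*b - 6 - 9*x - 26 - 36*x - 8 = -6*b^2 + b*(9*x + 38) - 45*x - 40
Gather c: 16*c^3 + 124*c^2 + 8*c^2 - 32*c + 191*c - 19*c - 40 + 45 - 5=16*c^3 + 132*c^2 + 140*c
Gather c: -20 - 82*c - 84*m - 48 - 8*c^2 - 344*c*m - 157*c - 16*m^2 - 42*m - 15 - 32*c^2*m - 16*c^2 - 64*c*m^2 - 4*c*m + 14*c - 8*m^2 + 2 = c^2*(-32*m - 24) + c*(-64*m^2 - 348*m - 225) - 24*m^2 - 126*m - 81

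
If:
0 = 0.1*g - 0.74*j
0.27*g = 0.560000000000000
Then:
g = 2.07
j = 0.28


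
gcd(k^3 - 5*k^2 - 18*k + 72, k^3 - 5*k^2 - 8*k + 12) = k - 6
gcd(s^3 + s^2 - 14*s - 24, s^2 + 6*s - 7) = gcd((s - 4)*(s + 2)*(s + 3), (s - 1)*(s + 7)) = 1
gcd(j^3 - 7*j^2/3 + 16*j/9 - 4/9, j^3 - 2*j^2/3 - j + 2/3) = j^2 - 5*j/3 + 2/3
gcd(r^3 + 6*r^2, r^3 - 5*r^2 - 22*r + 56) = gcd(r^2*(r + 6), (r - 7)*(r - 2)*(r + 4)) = 1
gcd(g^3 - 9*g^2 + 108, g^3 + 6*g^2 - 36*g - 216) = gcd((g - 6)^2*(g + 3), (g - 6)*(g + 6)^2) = g - 6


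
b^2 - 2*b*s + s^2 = (b - s)^2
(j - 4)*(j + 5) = j^2 + j - 20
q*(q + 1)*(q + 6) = q^3 + 7*q^2 + 6*q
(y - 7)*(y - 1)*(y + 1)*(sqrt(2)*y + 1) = sqrt(2)*y^4 - 7*sqrt(2)*y^3 + y^3 - 7*y^2 - sqrt(2)*y^2 - y + 7*sqrt(2)*y + 7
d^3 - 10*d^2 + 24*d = d*(d - 6)*(d - 4)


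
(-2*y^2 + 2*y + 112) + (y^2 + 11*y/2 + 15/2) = -y^2 + 15*y/2 + 239/2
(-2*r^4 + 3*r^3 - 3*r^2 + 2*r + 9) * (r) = -2*r^5 + 3*r^4 - 3*r^3 + 2*r^2 + 9*r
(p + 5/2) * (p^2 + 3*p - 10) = p^3 + 11*p^2/2 - 5*p/2 - 25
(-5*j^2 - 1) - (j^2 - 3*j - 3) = -6*j^2 + 3*j + 2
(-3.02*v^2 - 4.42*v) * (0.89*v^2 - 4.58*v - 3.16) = -2.6878*v^4 + 9.8978*v^3 + 29.7868*v^2 + 13.9672*v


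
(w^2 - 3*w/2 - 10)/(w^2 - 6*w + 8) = (w + 5/2)/(w - 2)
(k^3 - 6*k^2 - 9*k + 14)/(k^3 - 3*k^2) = (k^3 - 6*k^2 - 9*k + 14)/(k^2*(k - 3))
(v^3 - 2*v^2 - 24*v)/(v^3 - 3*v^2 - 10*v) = (-v^2 + 2*v + 24)/(-v^2 + 3*v + 10)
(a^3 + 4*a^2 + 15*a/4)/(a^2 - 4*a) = (a^2 + 4*a + 15/4)/(a - 4)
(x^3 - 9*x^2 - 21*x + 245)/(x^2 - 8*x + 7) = (x^2 - 2*x - 35)/(x - 1)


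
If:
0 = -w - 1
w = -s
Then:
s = 1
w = -1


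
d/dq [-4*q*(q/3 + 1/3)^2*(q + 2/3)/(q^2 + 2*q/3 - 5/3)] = 8*(-9*q^5 - 21*q^4 + 14*q^3 + 56*q^2 + 35*q + 5)/(9*(9*q^4 + 12*q^3 - 26*q^2 - 20*q + 25))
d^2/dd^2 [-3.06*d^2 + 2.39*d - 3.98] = -6.12000000000000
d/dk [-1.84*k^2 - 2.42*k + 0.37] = -3.68*k - 2.42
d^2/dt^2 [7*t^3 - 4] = 42*t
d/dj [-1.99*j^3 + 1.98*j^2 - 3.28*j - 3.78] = -5.97*j^2 + 3.96*j - 3.28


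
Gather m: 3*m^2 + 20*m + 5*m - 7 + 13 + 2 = 3*m^2 + 25*m + 8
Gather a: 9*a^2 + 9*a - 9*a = 9*a^2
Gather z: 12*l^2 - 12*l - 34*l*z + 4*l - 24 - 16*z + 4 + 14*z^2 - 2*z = 12*l^2 - 8*l + 14*z^2 + z*(-34*l - 18) - 20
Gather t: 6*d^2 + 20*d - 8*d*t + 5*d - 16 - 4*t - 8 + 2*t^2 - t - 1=6*d^2 + 25*d + 2*t^2 + t*(-8*d - 5) - 25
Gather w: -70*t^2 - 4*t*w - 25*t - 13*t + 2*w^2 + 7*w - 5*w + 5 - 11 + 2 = -70*t^2 - 38*t + 2*w^2 + w*(2 - 4*t) - 4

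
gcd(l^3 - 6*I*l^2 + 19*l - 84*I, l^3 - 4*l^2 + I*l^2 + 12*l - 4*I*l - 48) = l^2 + I*l + 12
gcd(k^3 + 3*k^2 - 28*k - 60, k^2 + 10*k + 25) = 1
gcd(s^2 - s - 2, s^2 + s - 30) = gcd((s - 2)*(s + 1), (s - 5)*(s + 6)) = 1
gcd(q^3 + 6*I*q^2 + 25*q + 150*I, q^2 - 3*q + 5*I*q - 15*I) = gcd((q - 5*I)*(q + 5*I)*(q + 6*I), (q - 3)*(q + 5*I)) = q + 5*I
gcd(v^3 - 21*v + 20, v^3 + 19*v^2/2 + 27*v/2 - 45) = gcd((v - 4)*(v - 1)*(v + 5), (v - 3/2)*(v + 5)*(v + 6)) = v + 5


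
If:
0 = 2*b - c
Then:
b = c/2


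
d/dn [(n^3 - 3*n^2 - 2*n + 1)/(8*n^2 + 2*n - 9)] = (8*n^4 + 4*n^3 - 17*n^2 + 38*n + 16)/(64*n^4 + 32*n^3 - 140*n^2 - 36*n + 81)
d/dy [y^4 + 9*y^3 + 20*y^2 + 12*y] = 4*y^3 + 27*y^2 + 40*y + 12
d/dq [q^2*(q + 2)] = q*(3*q + 4)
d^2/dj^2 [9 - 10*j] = 0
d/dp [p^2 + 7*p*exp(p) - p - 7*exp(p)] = 7*p*exp(p) + 2*p - 1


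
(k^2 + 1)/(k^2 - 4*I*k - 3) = (k + I)/(k - 3*I)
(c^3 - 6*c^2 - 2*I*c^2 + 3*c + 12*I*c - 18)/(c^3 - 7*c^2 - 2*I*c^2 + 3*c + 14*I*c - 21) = (c - 6)/(c - 7)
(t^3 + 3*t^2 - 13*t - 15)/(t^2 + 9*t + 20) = (t^2 - 2*t - 3)/(t + 4)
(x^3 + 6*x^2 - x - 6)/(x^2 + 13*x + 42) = (x^2 - 1)/(x + 7)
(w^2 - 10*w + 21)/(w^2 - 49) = (w - 3)/(w + 7)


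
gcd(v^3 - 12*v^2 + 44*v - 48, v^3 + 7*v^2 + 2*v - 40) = v - 2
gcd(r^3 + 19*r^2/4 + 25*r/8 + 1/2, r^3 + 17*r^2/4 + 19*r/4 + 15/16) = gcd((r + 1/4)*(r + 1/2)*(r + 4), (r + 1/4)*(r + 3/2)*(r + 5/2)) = r + 1/4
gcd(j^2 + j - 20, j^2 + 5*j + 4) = 1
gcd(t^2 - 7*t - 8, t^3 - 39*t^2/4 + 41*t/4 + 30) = t - 8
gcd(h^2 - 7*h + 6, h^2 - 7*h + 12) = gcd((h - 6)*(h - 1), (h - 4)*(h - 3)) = 1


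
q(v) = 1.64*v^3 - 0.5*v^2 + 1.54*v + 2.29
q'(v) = 4.92*v^2 - 1.0*v + 1.54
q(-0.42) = 1.43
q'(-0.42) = 2.83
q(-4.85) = -204.04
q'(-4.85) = 122.12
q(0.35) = 2.84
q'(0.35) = 1.79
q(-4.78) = -195.61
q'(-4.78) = 118.73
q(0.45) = 3.03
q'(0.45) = 2.09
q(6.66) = 474.84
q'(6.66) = 213.11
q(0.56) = 3.28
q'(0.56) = 2.52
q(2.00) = 16.49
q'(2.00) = 19.22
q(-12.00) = -2922.11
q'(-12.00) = 722.02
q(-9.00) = -1247.63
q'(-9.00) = 409.06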